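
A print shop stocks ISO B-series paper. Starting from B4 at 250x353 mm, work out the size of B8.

B5: ⌊353/2⌋ × 250 = 176 × 250 mm
B6: ⌊250/2⌋ × 176 = 125 × 176 mm
B7: ⌊176/2⌋ × 125 = 88 × 125 mm
B8: ⌊125/2⌋ × 88 = 62 × 88 mm

62 × 88 mm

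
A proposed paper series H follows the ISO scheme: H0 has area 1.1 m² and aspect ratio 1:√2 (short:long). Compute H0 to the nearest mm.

882 × 1247 mm

Let the short side be w mm. Then w · w√2 = 1.1 m² = 1,100,000 mm².
w² = 1,100,000/√2, so w ≈ 881.9 mm; long side = w√2 ≈ 1247.3 mm.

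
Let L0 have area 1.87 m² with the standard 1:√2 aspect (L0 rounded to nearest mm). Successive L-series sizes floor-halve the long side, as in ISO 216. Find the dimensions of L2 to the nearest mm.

Let L0's short side be w mm. w · w√2 = 1.87 m² = 1,870,000 mm², so w ≈ 1149.9 mm and w√2 ≈ 1626.2 mm → L0 = 1150 × 1626 mm.
L1: ⌊1626/2⌋ × 1150 = 813 × 1150 mm
L2: ⌊1150/2⌋ × 813 = 575 × 813 mm

575 × 813 mm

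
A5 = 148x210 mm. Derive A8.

A6: ⌊210/2⌋ × 148 = 105 × 148 mm
A7: ⌊148/2⌋ × 105 = 74 × 105 mm
A8: ⌊105/2⌋ × 74 = 52 × 74 mm

52 × 74 mm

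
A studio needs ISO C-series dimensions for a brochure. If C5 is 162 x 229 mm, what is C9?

C6: ⌊229/2⌋ × 162 = 114 × 162 mm
C7: ⌊162/2⌋ × 114 = 81 × 114 mm
C8: ⌊114/2⌋ × 81 = 57 × 81 mm
C9: ⌊81/2⌋ × 57 = 40 × 57 mm

40 × 57 mm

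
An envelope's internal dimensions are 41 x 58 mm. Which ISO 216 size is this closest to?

C9 (40 × 57 mm)

Aspect ratio 58/41 ≈ 1.415 — close to the ISO √2 ≈ 1.414.
In the C-series (envelope sizes, between A and B): C9 = 40 × 57 mm.
Off by 2 mm total — nearest standard size.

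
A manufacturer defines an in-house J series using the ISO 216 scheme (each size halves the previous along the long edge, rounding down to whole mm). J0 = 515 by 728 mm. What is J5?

91 × 128 mm

J1: ⌊728/2⌋ × 515 = 364 × 515 mm
J2: ⌊515/2⌋ × 364 = 257 × 364 mm
J3: ⌊364/2⌋ × 257 = 182 × 257 mm
J4: ⌊257/2⌋ × 182 = 128 × 182 mm
J5: ⌊182/2⌋ × 128 = 91 × 128 mm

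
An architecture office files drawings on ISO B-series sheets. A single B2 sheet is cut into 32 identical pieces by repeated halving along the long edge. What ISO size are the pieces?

32 = 2^5, so 5 halving steps.
B2 → B3 → … → B7 after 5 steps.

B7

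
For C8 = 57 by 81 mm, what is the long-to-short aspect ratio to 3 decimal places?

81 / 57 = 1.421
ISO 216 targets √2 ≈ 1.414; the +0.007 deviation is from mm rounding.

1.421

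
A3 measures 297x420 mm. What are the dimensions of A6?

105 × 148 mm

A4: ⌊420/2⌋ × 297 = 210 × 297 mm
A5: ⌊297/2⌋ × 210 = 148 × 210 mm
A6: ⌊210/2⌋ × 148 = 105 × 148 mm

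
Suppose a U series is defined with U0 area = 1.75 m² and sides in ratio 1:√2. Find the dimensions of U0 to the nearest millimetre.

Let the short side be w mm. Then w · w√2 = 1.75 m² = 1,750,000 mm².
w² = 1,750,000/√2, so w ≈ 1112.4 mm; long side = w√2 ≈ 1573.2 mm.

1112 × 1573 mm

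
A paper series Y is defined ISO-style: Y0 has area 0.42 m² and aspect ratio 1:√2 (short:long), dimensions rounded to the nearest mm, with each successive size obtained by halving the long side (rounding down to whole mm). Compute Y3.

192 × 272 mm

Let Y0's short side be w mm. w · w√2 = 0.42 m² = 420,000 mm², so w ≈ 545.0 mm and w√2 ≈ 770.7 mm → Y0 = 545 × 771 mm.
Y1: ⌊771/2⌋ × 545 = 385 × 545 mm
Y2: ⌊545/2⌋ × 385 = 272 × 385 mm
Y3: ⌊385/2⌋ × 272 = 192 × 272 mm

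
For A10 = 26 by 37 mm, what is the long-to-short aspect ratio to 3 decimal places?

37 / 26 = 1.423
ISO 216 targets √2 ≈ 1.414; the +0.009 deviation is from mm rounding.

1.423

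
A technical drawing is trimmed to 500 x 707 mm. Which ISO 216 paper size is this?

Aspect ratio 707/500 ≈ 1.414 — close to the ISO √2 ≈ 1.414.
In the B-series (B0 = 1000 × 1414 mm): B2 = 500 × 707 mm.

B2 (500 × 707 mm)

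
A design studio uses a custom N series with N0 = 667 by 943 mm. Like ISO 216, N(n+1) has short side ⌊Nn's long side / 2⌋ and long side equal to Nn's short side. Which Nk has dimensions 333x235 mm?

N3

N0: 667 × 943 mm
N1: 471 × 667 mm
N2: 333 × 471 mm
N3: 235 × 333 mm
N4: 166 × 235 mm
→ matches N3.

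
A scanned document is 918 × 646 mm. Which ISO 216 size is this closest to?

C1 (648 × 917 mm)

Aspect ratio 918/646 ≈ 1.421 — close to the ISO √2 ≈ 1.414.
In the C-series (envelope sizes, between A and B): C1 = 648 × 917 mm.
Off by 3 mm total — nearest standard size.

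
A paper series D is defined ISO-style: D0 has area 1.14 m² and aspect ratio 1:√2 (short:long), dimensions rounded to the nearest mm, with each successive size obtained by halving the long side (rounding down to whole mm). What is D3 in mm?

Let D0's short side be w mm. w · w√2 = 1.14 m² = 1,140,000 mm², so w ≈ 897.8 mm and w√2 ≈ 1269.7 mm → D0 = 898 × 1270 mm.
D1: ⌊1270/2⌋ × 898 = 635 × 898 mm
D2: ⌊898/2⌋ × 635 = 449 × 635 mm
D3: ⌊635/2⌋ × 449 = 317 × 449 mm

317 × 449 mm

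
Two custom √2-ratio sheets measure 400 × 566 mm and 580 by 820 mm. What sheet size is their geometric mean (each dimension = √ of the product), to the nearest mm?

482 × 681 mm

Short side: √(400 · 580) = √232000 ≈ 481.7 → 482 mm
Long side: √(566 · 820) = √464120 ≈ 681.3 → 681 mm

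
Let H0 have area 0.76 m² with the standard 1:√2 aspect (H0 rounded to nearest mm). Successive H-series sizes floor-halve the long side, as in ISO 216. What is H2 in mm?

Let H0's short side be w mm. w · w√2 = 0.76 m² = 760,000 mm², so w ≈ 733.1 mm and w√2 ≈ 1036.7 mm → H0 = 733 × 1037 mm.
H1: ⌊1037/2⌋ × 733 = 518 × 733 mm
H2: ⌊733/2⌋ × 518 = 366 × 518 mm

366 × 518 mm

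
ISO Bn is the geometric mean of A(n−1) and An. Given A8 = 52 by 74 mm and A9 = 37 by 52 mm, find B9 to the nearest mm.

44 × 62 mm

Short side: √(52 · 37) = √1924 ≈ 43.9 → 44 mm
Long side: √(74 · 52) = √3848 ≈ 62.0 → 62 mm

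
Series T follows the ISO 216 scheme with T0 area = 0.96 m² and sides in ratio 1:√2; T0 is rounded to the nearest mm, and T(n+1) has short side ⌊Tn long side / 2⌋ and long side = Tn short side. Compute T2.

412 × 582 mm

Let T0's short side be w mm. w · w√2 = 0.96 m² = 960,000 mm², so w ≈ 823.9 mm and w√2 ≈ 1165.2 mm → T0 = 824 × 1165 mm.
T1: ⌊1165/2⌋ × 824 = 582 × 824 mm
T2: ⌊824/2⌋ × 582 = 412 × 582 mm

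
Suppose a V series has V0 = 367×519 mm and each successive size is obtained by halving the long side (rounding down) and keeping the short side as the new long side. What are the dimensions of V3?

V1: ⌊519/2⌋ × 367 = 259 × 367 mm
V2: ⌊367/2⌋ × 259 = 183 × 259 mm
V3: ⌊259/2⌋ × 183 = 129 × 183 mm

129 × 183 mm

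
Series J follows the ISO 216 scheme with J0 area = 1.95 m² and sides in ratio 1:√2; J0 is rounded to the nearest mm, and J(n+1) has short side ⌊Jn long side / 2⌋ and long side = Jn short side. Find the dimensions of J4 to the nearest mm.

Let J0's short side be w mm. w · w√2 = 1.95 m² = 1,950,000 mm², so w ≈ 1174.2 mm and w√2 ≈ 1660.6 mm → J0 = 1174 × 1661 mm.
J1: ⌊1661/2⌋ × 1174 = 830 × 1174 mm
J2: ⌊1174/2⌋ × 830 = 587 × 830 mm
J3: ⌊830/2⌋ × 587 = 415 × 587 mm
J4: ⌊587/2⌋ × 415 = 293 × 415 mm

293 × 415 mm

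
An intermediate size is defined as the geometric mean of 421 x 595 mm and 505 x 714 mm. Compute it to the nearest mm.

Short side: √(421 · 505) = √212605 ≈ 461.1 → 461 mm
Long side: √(595 · 714) = √424830 ≈ 651.8 → 652 mm

461 × 652 mm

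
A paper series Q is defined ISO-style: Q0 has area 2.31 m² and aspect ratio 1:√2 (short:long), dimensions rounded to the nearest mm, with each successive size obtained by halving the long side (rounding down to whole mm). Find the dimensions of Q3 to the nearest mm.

451 × 639 mm

Let Q0's short side be w mm. w · w√2 = 2.31 m² = 2,310,000 mm², so w ≈ 1278.1 mm and w√2 ≈ 1807.4 mm → Q0 = 1278 × 1807 mm.
Q1: ⌊1807/2⌋ × 1278 = 903 × 1278 mm
Q2: ⌊1278/2⌋ × 903 = 639 × 903 mm
Q3: ⌊903/2⌋ × 639 = 451 × 639 mm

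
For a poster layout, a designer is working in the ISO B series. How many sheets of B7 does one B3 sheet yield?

16

Each ISO step halves the sheet: 1 × B3 → 2 × B4 → 4 × B5 → 8 × B6 → …
From B3 to B7 is 4 halving steps: 2^4 = 16.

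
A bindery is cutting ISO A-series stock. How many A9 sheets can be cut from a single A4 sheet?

32

Each ISO step halves the sheet: 1 × A4 → 2 × A5 → 4 × A6 → 8 × A7 → …
From A4 to A9 is 5 halving steps: 2^5 = 32.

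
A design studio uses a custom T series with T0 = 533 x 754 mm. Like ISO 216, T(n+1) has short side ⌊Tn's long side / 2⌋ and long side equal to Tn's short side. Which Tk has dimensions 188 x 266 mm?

T0: 533 × 754 mm
T1: 377 × 533 mm
T2: 266 × 377 mm
T3: 188 × 266 mm
T4: 133 × 188 mm
→ matches T3.

T3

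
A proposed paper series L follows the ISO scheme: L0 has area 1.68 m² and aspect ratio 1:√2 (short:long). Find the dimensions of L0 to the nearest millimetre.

1090 × 1541 mm

Let the short side be w mm. Then w · w√2 = 1.68 m² = 1,680,000 mm².
w² = 1,680,000/√2, so w ≈ 1089.9 mm; long side = w√2 ≈ 1541.4 mm.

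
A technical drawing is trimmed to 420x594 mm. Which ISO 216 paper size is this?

A2 (420 × 594 mm)

Aspect ratio 594/420 ≈ 1.414 — close to the ISO √2 ≈ 1.414.
In the A-series (A0 area = 1 m²): A2 = 420 × 594 mm.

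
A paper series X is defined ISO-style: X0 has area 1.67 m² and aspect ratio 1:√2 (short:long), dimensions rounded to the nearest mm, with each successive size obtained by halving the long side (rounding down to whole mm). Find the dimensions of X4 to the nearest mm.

Let X0's short side be w mm. w · w√2 = 1.67 m² = 1,670,000 mm², so w ≈ 1086.7 mm and w√2 ≈ 1536.8 mm → X0 = 1087 × 1537 mm.
X1: ⌊1537/2⌋ × 1087 = 768 × 1087 mm
X2: ⌊1087/2⌋ × 768 = 543 × 768 mm
X3: ⌊768/2⌋ × 543 = 384 × 543 mm
X4: ⌊543/2⌋ × 384 = 271 × 384 mm

271 × 384 mm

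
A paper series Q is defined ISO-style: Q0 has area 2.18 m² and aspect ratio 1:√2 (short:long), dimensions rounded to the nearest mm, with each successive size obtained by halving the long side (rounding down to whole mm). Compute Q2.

Let Q0's short side be w mm. w · w√2 = 2.18 m² = 2,180,000 mm², so w ≈ 1241.6 mm and w√2 ≈ 1755.8 mm → Q0 = 1242 × 1756 mm.
Q1: ⌊1756/2⌋ × 1242 = 878 × 1242 mm
Q2: ⌊1242/2⌋ × 878 = 621 × 878 mm

621 × 878 mm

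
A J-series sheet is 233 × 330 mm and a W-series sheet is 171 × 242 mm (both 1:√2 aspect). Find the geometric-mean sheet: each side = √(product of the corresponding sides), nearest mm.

Short side: √(233 · 171) = √39843 ≈ 199.6 → 200 mm
Long side: √(330 · 242) = √79860 ≈ 282.6 → 283 mm

200 × 283 mm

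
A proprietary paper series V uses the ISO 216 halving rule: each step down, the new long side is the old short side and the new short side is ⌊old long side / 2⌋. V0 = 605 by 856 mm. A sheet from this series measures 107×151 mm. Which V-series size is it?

V0: 605 × 856 mm
V1: 428 × 605 mm
V2: 302 × 428 mm
V3: 214 × 302 mm
V4: 151 × 214 mm
V5: 107 × 151 mm
V6: 75 × 107 mm
→ matches V5.

V5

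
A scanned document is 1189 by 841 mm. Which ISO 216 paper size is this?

A0 (841 × 1189 mm)

Aspect ratio 1189/841 ≈ 1.414 — close to the ISO √2 ≈ 1.414.
In the A-series (A0 area = 1 m²): A0 = 841 × 1189 mm.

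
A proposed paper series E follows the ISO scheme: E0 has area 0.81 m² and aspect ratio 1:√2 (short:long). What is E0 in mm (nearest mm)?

757 × 1070 mm

Let the short side be w mm. Then w · w√2 = 0.81 m² = 810,000 mm².
w² = 810,000/√2, so w ≈ 756.8 mm; long side = w√2 ≈ 1070.3 mm.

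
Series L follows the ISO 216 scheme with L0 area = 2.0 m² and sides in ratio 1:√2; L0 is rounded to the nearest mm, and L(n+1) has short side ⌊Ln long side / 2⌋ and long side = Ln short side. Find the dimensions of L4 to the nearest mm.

297 × 420 mm

Let L0's short side be w mm. w · w√2 = 2.0 m² = 2,000,000 mm², so w ≈ 1189.2 mm and w√2 ≈ 1681.8 mm → L0 = 1189 × 1682 mm.
L1: ⌊1682/2⌋ × 1189 = 841 × 1189 mm
L2: ⌊1189/2⌋ × 841 = 594 × 841 mm
L3: ⌊841/2⌋ × 594 = 420 × 594 mm
L4: ⌊594/2⌋ × 420 = 297 × 420 mm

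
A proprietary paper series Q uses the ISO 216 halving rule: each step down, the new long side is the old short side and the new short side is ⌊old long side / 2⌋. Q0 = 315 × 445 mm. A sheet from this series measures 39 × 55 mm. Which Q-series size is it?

Q6

Q0: 315 × 445 mm
Q1: 222 × 315 mm
Q2: 157 × 222 mm
Q3: 111 × 157 mm
Q4: 78 × 111 mm
Q5: 55 × 78 mm
Q6: 39 × 55 mm
Q7: 27 × 39 mm
→ matches Q6.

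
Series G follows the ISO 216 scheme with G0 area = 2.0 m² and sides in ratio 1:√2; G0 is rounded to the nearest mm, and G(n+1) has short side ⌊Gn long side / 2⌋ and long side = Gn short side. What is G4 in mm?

297 × 420 mm

Let G0's short side be w mm. w · w√2 = 2.0 m² = 2,000,000 mm², so w ≈ 1189.2 mm and w√2 ≈ 1681.8 mm → G0 = 1189 × 1682 mm.
G1: ⌊1682/2⌋ × 1189 = 841 × 1189 mm
G2: ⌊1189/2⌋ × 841 = 594 × 841 mm
G3: ⌊841/2⌋ × 594 = 420 × 594 mm
G4: ⌊594/2⌋ × 420 = 297 × 420 mm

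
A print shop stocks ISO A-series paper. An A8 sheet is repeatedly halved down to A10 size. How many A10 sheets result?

4

Each ISO step halves the sheet: 1 × A8 → 2 × A9 → 4 × A10
From A8 to A10 is 2 halving steps: 2^2 = 4.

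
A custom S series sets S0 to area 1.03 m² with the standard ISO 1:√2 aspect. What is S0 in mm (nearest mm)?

853 × 1207 mm

Let the short side be w mm. Then w · w√2 = 1.03 m² = 1,030,000 mm².
w² = 1,030,000/√2, so w ≈ 853.4 mm; long side = w√2 ≈ 1206.9 mm.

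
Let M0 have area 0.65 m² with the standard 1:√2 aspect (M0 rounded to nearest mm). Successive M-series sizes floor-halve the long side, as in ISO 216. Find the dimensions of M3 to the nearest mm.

Let M0's short side be w mm. w · w√2 = 0.65 m² = 650,000 mm², so w ≈ 678.0 mm and w√2 ≈ 958.8 mm → M0 = 678 × 959 mm.
M1: ⌊959/2⌋ × 678 = 479 × 678 mm
M2: ⌊678/2⌋ × 479 = 339 × 479 mm
M3: ⌊479/2⌋ × 339 = 239 × 339 mm

239 × 339 mm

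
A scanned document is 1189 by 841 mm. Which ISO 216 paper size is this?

A0 (841 × 1189 mm)

Aspect ratio 1189/841 ≈ 1.414 — close to the ISO √2 ≈ 1.414.
In the A-series (A0 area = 1 m²): A0 = 841 × 1189 mm.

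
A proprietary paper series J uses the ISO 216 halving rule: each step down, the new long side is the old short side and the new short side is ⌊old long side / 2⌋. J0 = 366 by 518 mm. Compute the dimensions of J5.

J1: ⌊518/2⌋ × 366 = 259 × 366 mm
J2: ⌊366/2⌋ × 259 = 183 × 259 mm
J3: ⌊259/2⌋ × 183 = 129 × 183 mm
J4: ⌊183/2⌋ × 129 = 91 × 129 mm
J5: ⌊129/2⌋ × 91 = 64 × 91 mm

64 × 91 mm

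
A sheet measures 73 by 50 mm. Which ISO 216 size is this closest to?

A8 (52 × 74 mm)

Aspect ratio 73/50 ≈ 1.460 (ISO target is √2 ≈ 1.414).
In the A-series (A0 area = 1 m²): A8 = 52 × 74 mm.
Off by 3 mm total — nearest standard size.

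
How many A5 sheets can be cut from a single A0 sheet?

32

Each ISO step halves the sheet: 1 × A0 → 2 × A1 → 4 × A2 → 8 × A3 → …
From A0 to A5 is 5 halving steps: 2^5 = 32.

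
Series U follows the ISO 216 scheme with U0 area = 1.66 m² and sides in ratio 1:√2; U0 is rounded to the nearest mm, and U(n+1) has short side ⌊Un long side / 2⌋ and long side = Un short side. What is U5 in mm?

Let U0's short side be w mm. w · w√2 = 1.66 m² = 1,660,000 mm², so w ≈ 1083.4 mm and w√2 ≈ 1532.2 mm → U0 = 1083 × 1532 mm.
U1: ⌊1532/2⌋ × 1083 = 766 × 1083 mm
U2: ⌊1083/2⌋ × 766 = 541 × 766 mm
U3: ⌊766/2⌋ × 541 = 383 × 541 mm
U4: ⌊541/2⌋ × 383 = 270 × 383 mm
U5: ⌊383/2⌋ × 270 = 191 × 270 mm

191 × 270 mm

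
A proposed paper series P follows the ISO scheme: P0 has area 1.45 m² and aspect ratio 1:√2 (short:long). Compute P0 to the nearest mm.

1013 × 1432 mm

Let the short side be w mm. Then w · w√2 = 1.45 m² = 1,450,000 mm².
w² = 1,450,000/√2, so w ≈ 1012.6 mm; long side = w√2 ≈ 1432.0 mm.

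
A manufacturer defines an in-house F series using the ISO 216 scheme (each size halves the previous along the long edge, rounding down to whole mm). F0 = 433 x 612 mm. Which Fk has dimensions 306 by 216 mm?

F0: 433 × 612 mm
F1: 306 × 433 mm
F2: 216 × 306 mm
F3: 153 × 216 mm
→ matches F2.

F2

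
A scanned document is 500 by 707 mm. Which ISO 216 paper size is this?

Aspect ratio 707/500 ≈ 1.414 — close to the ISO √2 ≈ 1.414.
In the B-series (B0 = 1000 × 1414 mm): B2 = 500 × 707 mm.

B2 (500 × 707 mm)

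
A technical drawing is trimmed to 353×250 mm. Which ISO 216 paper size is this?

B4 (250 × 353 mm)

Aspect ratio 353/250 ≈ 1.412 — close to the ISO √2 ≈ 1.414.
In the B-series (B0 = 1000 × 1414 mm): B4 = 250 × 353 mm.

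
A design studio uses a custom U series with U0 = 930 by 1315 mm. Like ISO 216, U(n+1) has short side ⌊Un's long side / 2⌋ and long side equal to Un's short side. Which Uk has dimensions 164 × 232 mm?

U5

U0: 930 × 1315 mm
U1: 657 × 930 mm
U2: 465 × 657 mm
U3: 328 × 465 mm
U4: 232 × 328 mm
U5: 164 × 232 mm
U6: 116 × 164 mm
→ matches U5.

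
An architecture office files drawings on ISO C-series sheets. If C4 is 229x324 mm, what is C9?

C5: ⌊324/2⌋ × 229 = 162 × 229 mm
C6: ⌊229/2⌋ × 162 = 114 × 162 mm
C7: ⌊162/2⌋ × 114 = 81 × 114 mm
C8: ⌊114/2⌋ × 81 = 57 × 81 mm
C9: ⌊81/2⌋ × 57 = 40 × 57 mm

40 × 57 mm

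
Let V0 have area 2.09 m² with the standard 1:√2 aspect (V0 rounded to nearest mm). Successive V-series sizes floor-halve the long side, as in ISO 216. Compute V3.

Let V0's short side be w mm. w · w√2 = 2.09 m² = 2,090,000 mm², so w ≈ 1215.7 mm and w√2 ≈ 1719.2 mm → V0 = 1216 × 1719 mm.
V1: ⌊1719/2⌋ × 1216 = 859 × 1216 mm
V2: ⌊1216/2⌋ × 859 = 608 × 859 mm
V3: ⌊859/2⌋ × 608 = 429 × 608 mm

429 × 608 mm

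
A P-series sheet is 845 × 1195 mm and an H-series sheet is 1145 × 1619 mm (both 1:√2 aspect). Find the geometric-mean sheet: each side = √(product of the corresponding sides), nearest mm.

984 × 1391 mm

Short side: √(845 · 1145) = √967525 ≈ 983.6 → 984 mm
Long side: √(1195 · 1619) = √1934705 ≈ 1390.9 → 1391 mm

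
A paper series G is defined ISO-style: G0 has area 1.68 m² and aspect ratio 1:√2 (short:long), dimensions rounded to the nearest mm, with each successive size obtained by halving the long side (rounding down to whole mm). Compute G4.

272 × 385 mm

Let G0's short side be w mm. w · w√2 = 1.68 m² = 1,680,000 mm², so w ≈ 1089.9 mm and w√2 ≈ 1541.4 mm → G0 = 1090 × 1541 mm.
G1: ⌊1541/2⌋ × 1090 = 770 × 1090 mm
G2: ⌊1090/2⌋ × 770 = 545 × 770 mm
G3: ⌊770/2⌋ × 545 = 385 × 545 mm
G4: ⌊545/2⌋ × 385 = 272 × 385 mm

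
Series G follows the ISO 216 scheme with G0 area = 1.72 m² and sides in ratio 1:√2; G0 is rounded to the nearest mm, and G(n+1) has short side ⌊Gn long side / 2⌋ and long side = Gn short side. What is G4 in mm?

Let G0's short side be w mm. w · w√2 = 1.72 m² = 1,720,000 mm², so w ≈ 1102.8 mm and w√2 ≈ 1559.6 mm → G0 = 1103 × 1560 mm.
G1: ⌊1560/2⌋ × 1103 = 780 × 1103 mm
G2: ⌊1103/2⌋ × 780 = 551 × 780 mm
G3: ⌊780/2⌋ × 551 = 390 × 551 mm
G4: ⌊551/2⌋ × 390 = 275 × 390 mm

275 × 390 mm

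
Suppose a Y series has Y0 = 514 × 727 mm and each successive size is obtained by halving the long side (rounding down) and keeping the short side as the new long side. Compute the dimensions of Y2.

Y1: ⌊727/2⌋ × 514 = 363 × 514 mm
Y2: ⌊514/2⌋ × 363 = 257 × 363 mm

257 × 363 mm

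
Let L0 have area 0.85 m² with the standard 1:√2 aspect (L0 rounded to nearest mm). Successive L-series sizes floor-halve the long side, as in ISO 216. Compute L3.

Let L0's short side be w mm. w · w√2 = 0.85 m² = 850,000 mm², so w ≈ 775.3 mm and w√2 ≈ 1096.4 mm → L0 = 775 × 1096 mm.
L1: ⌊1096/2⌋ × 775 = 548 × 775 mm
L2: ⌊775/2⌋ × 548 = 387 × 548 mm
L3: ⌊548/2⌋ × 387 = 274 × 387 mm

274 × 387 mm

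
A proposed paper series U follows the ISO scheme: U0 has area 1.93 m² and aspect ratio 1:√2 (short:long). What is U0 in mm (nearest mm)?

1168 × 1652 mm

Let the short side be w mm. Then w · w√2 = 1.93 m² = 1,930,000 mm².
w² = 1,930,000/√2, so w ≈ 1168.2 mm; long side = w√2 ≈ 1652.1 mm.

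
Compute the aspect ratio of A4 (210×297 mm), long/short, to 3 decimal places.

297 / 210 = 1.414
Matches √2 ≈ 1.414 — the ISO 216 defining ratio.

1.414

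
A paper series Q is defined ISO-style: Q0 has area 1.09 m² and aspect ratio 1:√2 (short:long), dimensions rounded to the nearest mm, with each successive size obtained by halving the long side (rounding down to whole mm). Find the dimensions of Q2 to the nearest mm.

439 × 621 mm

Let Q0's short side be w mm. w · w√2 = 1.09 m² = 1,090,000 mm², so w ≈ 877.9 mm and w√2 ≈ 1241.6 mm → Q0 = 878 × 1242 mm.
Q1: ⌊1242/2⌋ × 878 = 621 × 878 mm
Q2: ⌊878/2⌋ × 621 = 439 × 621 mm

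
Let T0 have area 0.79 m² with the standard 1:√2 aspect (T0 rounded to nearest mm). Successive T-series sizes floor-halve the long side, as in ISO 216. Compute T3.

264 × 373 mm

Let T0's short side be w mm. w · w√2 = 0.79 m² = 790,000 mm², so w ≈ 747.4 mm and w√2 ≈ 1057.0 mm → T0 = 747 × 1057 mm.
T1: ⌊1057/2⌋ × 747 = 528 × 747 mm
T2: ⌊747/2⌋ × 528 = 373 × 528 mm
T3: ⌊528/2⌋ × 373 = 264 × 373 mm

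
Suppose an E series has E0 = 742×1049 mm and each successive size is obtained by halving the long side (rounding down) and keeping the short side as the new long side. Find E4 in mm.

E1 = 524 × 742 mm (from E0 by 1 halving).
E2: ⌊742/2⌋ × 524 = 371 × 524 mm
E3: ⌊524/2⌋ × 371 = 262 × 371 mm
E4: ⌊371/2⌋ × 262 = 185 × 262 mm

185 × 262 mm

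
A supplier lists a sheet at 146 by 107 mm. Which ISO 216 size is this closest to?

Aspect ratio 146/107 ≈ 1.364 (ISO target is √2 ≈ 1.414).
In the A-series (A0 area = 1 m²): A6 = 105 × 148 mm.
Off by 4 mm total — nearest standard size.

A6 (105 × 148 mm)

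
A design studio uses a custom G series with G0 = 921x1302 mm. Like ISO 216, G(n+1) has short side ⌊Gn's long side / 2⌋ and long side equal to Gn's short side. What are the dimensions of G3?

G1: ⌊1302/2⌋ × 921 = 651 × 921 mm
G2: ⌊921/2⌋ × 651 = 460 × 651 mm
G3: ⌊651/2⌋ × 460 = 325 × 460 mm

325 × 460 mm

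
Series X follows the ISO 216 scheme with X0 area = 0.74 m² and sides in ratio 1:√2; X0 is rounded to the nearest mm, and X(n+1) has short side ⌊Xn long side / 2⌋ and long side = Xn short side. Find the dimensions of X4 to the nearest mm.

180 × 255 mm

Let X0's short side be w mm. w · w√2 = 0.74 m² = 740,000 mm², so w ≈ 723.4 mm and w√2 ≈ 1023.0 mm → X0 = 723 × 1023 mm.
X1: ⌊1023/2⌋ × 723 = 511 × 723 mm
X2: ⌊723/2⌋ × 511 = 361 × 511 mm
X3: ⌊511/2⌋ × 361 = 255 × 361 mm
X4: ⌊361/2⌋ × 255 = 180 × 255 mm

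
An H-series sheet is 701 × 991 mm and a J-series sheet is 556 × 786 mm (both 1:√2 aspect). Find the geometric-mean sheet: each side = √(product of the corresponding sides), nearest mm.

624 × 883 mm

Short side: √(701 · 556) = √389756 ≈ 624.3 → 624 mm
Long side: √(991 · 786) = √778926 ≈ 882.6 → 883 mm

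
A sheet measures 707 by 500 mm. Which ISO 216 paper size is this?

B2 (500 × 707 mm)

Aspect ratio 707/500 ≈ 1.414 — close to the ISO √2 ≈ 1.414.
In the B-series (B0 = 1000 × 1414 mm): B2 = 500 × 707 mm.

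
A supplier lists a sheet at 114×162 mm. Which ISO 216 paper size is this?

Aspect ratio 162/114 ≈ 1.421 — close to the ISO √2 ≈ 1.414.
In the C-series (envelope sizes, between A and B): C6 = 114 × 162 mm.

C6 (114 × 162 mm)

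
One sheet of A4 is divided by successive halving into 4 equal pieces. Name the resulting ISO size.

4 = 2^2, so 2 halving steps.
A4 → A5 → … → A6 after 2 steps.

A6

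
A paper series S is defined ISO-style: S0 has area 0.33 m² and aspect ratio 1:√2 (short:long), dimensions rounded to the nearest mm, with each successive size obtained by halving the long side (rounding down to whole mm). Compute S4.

120 × 170 mm

Let S0's short side be w mm. w · w√2 = 0.33 m² = 330,000 mm², so w ≈ 483.1 mm and w√2 ≈ 683.1 mm → S0 = 483 × 683 mm.
S1: ⌊683/2⌋ × 483 = 341 × 483 mm
S2: ⌊483/2⌋ × 341 = 241 × 341 mm
S3: ⌊341/2⌋ × 241 = 170 × 241 mm
S4: ⌊241/2⌋ × 170 = 120 × 170 mm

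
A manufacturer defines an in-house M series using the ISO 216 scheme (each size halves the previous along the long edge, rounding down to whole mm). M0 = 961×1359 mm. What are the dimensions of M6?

120 × 169 mm

M1: ⌊1359/2⌋ × 961 = 679 × 961 mm
M2: ⌊961/2⌋ × 679 = 480 × 679 mm
M3: ⌊679/2⌋ × 480 = 339 × 480 mm
M4: ⌊480/2⌋ × 339 = 240 × 339 mm
M5: ⌊339/2⌋ × 240 = 169 × 240 mm
M6: ⌊240/2⌋ × 169 = 120 × 169 mm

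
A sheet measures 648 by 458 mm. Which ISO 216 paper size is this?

C2 (458 × 648 mm)

Aspect ratio 648/458 ≈ 1.415 — close to the ISO √2 ≈ 1.414.
In the C-series (envelope sizes, between A and B): C2 = 458 × 648 mm.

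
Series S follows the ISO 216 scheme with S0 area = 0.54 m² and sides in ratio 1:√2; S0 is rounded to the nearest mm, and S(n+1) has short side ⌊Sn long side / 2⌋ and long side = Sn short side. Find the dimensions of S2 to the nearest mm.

309 × 437 mm

Let S0's short side be w mm. w · w√2 = 0.54 m² = 540,000 mm², so w ≈ 617.9 mm and w√2 ≈ 873.9 mm → S0 = 618 × 874 mm.
S1: ⌊874/2⌋ × 618 = 437 × 618 mm
S2: ⌊618/2⌋ × 437 = 309 × 437 mm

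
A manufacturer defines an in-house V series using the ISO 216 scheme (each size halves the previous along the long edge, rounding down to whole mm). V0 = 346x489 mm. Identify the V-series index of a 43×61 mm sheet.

V0: 346 × 489 mm
V1: 244 × 346 mm
V2: 173 × 244 mm
V3: 122 × 173 mm
V4: 86 × 122 mm
V5: 61 × 86 mm
V6: 43 × 61 mm
V7: 30 × 43 mm
→ matches V6.

V6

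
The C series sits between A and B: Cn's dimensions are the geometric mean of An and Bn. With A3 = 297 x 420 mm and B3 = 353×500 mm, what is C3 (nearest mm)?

Short side: √(297 · 353) = √104841 ≈ 323.8 → 324 mm
Long side: √(420 · 500) = √210000 ≈ 458.3 → 458 mm

324 × 458 mm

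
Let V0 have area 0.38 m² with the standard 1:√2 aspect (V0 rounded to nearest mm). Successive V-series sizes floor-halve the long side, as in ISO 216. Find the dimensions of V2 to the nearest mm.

Let V0's short side be w mm. w · w√2 = 0.38 m² = 380,000 mm², so w ≈ 518.4 mm and w√2 ≈ 733.1 mm → V0 = 518 × 733 mm.
V1: ⌊733/2⌋ × 518 = 366 × 518 mm
V2: ⌊518/2⌋ × 366 = 259 × 366 mm

259 × 366 mm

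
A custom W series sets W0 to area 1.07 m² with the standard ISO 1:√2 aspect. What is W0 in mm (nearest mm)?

870 × 1230 mm

Let the short side be w mm. Then w · w√2 = 1.07 m² = 1,070,000 mm².
w² = 1,070,000/√2, so w ≈ 869.8 mm; long side = w√2 ≈ 1230.1 mm.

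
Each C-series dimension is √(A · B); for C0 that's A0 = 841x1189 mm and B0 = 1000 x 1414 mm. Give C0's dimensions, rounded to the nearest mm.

917 × 1297 mm

Short: √(841 · 1000) = √841000 ≈ 917.1 mm.
Long: √(1189 · 1414) = √1681246 ≈ 1296.6 mm.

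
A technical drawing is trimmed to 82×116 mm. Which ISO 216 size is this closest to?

C7 (81 × 114 mm)

Aspect ratio 116/82 ≈ 1.415 — close to the ISO √2 ≈ 1.414.
In the C-series (envelope sizes, between A and B): C7 = 81 × 114 mm.
Off by 3 mm total — nearest standard size.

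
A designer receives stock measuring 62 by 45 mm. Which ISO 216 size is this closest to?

B9 (44 × 62 mm)

Aspect ratio 62/45 ≈ 1.378 (ISO target is √2 ≈ 1.414).
In the B-series (B0 = 1000 × 1414 mm): B9 = 44 × 62 mm.
Off by 1 mm total — nearest standard size.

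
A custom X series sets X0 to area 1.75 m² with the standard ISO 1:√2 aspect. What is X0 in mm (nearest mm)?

1112 × 1573 mm

Let the short side be w mm. Then w · w√2 = 1.75 m² = 1,750,000 mm².
w² = 1,750,000/√2, so w ≈ 1112.4 mm; long side = w√2 ≈ 1573.2 mm.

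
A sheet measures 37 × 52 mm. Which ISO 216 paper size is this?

Aspect ratio 52/37 ≈ 1.405 — close to the ISO √2 ≈ 1.414.
In the A-series (A0 area = 1 m²): A9 = 37 × 52 mm.

A9 (37 × 52 mm)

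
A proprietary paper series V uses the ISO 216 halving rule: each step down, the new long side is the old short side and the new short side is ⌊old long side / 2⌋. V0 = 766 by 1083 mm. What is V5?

135 × 191 mm

V1 = 541 × 766 mm (from V0 by 1 halving).
V2: ⌊766/2⌋ × 541 = 383 × 541 mm
V3: ⌊541/2⌋ × 383 = 270 × 383 mm
V4: ⌊383/2⌋ × 270 = 191 × 270 mm
V5: ⌊270/2⌋ × 191 = 135 × 191 mm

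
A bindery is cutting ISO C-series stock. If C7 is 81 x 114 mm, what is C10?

C8: ⌊114/2⌋ × 81 = 57 × 81 mm
C9: ⌊81/2⌋ × 57 = 40 × 57 mm
C10: ⌊57/2⌋ × 40 = 28 × 40 mm

28 × 40 mm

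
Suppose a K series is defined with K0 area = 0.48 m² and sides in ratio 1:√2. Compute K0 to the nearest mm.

Let the short side be w mm. Then w · w√2 = 0.48 m² = 480,000 mm².
w² = 480,000/√2, so w ≈ 582.6 mm; long side = w√2 ≈ 823.9 mm.

583 × 824 mm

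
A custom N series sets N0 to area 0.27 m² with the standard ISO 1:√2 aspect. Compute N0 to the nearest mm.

Let the short side be w mm. Then w · w√2 = 0.27 m² = 270,000 mm².
w² = 270,000/√2, so w ≈ 436.9 mm; long side = w√2 ≈ 617.9 mm.

437 × 618 mm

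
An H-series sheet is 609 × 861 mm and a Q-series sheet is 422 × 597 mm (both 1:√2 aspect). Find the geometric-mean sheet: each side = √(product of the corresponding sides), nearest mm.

507 × 717 mm

Short side: √(609 · 422) = √256998 ≈ 506.9 → 507 mm
Long side: √(861 · 597) = √514017 ≈ 716.9 → 717 mm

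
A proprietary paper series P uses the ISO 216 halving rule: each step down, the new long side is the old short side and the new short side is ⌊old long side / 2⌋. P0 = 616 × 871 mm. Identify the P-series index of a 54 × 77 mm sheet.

P7

P0: 616 × 871 mm
P1: 435 × 616 mm
P2: 308 × 435 mm
P3: 217 × 308 mm
P4: 154 × 217 mm
P5: 108 × 154 mm
P6: 77 × 108 mm
P7: 54 × 77 mm
P8: 38 × 54 mm
→ matches P7.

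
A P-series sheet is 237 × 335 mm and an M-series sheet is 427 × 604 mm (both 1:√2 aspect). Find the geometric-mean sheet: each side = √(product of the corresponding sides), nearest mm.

318 × 450 mm

Short side: √(237 · 427) = √101199 ≈ 318.1 → 318 mm
Long side: √(335 · 604) = √202340 ≈ 449.8 → 450 mm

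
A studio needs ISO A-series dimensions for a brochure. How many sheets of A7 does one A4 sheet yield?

8

A4 = 210 × 297 mm; A7 = 74 × 105 mm.
Each halving step doubles the count; 3 steps from A4 to A7.
2^3 = 8.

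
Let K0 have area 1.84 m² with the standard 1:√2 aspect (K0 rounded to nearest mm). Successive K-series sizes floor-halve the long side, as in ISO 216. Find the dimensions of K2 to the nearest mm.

570 × 806 mm

Let K0's short side be w mm. w · w√2 = 1.84 m² = 1,840,000 mm², so w ≈ 1140.6 mm and w√2 ≈ 1613.1 mm → K0 = 1141 × 1613 mm.
K1: ⌊1613/2⌋ × 1141 = 806 × 1141 mm
K2: ⌊1141/2⌋ × 806 = 570 × 806 mm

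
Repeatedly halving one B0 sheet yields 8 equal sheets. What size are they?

B3

8 = 2^3, so 3 halving steps.
B0 → B1 → … → B3 after 3 steps.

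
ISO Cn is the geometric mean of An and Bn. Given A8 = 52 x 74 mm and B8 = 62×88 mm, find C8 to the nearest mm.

57 × 81 mm

Short side: √(52 · 62) = √3224 ≈ 56.8 → 57 mm
Long side: √(74 · 88) = √6512 ≈ 80.7 → 81 mm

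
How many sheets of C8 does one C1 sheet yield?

Each ISO step halves the sheet: 1 × C1 → 2 × C2 → 4 × C3 → 8 × C4 → …
From C1 to C8 is 7 halving steps: 2^7 = 128.

128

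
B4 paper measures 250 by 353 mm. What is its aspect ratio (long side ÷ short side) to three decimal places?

1.412

353 / 250 = 1.412
ISO 216 targets √2 ≈ 1.414; the -0.002 deviation is from mm rounding.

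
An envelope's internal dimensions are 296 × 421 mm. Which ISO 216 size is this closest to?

Aspect ratio 421/296 ≈ 1.422 — close to the ISO √2 ≈ 1.414.
In the A-series (A0 area = 1 m²): A3 = 297 × 420 mm.
Off by 2 mm total — nearest standard size.

A3 (297 × 420 mm)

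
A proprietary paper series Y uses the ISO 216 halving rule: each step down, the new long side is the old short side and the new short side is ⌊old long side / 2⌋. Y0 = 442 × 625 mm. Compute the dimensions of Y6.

55 × 78 mm

Y1 = 312 × 442 mm (from Y0 by 1 halving).
Y2: ⌊442/2⌋ × 312 = 221 × 312 mm
Y3: ⌊312/2⌋ × 221 = 156 × 221 mm
Y4: ⌊221/2⌋ × 156 = 110 × 156 mm
Y5: ⌊156/2⌋ × 110 = 78 × 110 mm
Y6: ⌊110/2⌋ × 78 = 55 × 78 mm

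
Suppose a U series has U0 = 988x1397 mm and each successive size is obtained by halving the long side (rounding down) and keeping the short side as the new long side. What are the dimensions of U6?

U1 = 698 × 988 mm (from U0 by 1 halving).
U2: ⌊988/2⌋ × 698 = 494 × 698 mm
U3: ⌊698/2⌋ × 494 = 349 × 494 mm
U4: ⌊494/2⌋ × 349 = 247 × 349 mm
U5: ⌊349/2⌋ × 247 = 174 × 247 mm
U6: ⌊247/2⌋ × 174 = 123 × 174 mm

123 × 174 mm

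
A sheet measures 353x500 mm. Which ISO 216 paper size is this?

B3 (353 × 500 mm)

Aspect ratio 500/353 ≈ 1.416 — close to the ISO √2 ≈ 1.414.
In the B-series (B0 = 1000 × 1414 mm): B3 = 353 × 500 mm.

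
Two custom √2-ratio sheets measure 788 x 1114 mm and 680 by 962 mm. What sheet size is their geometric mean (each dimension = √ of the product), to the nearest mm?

732 × 1035 mm

Short side: √(788 · 680) = √535840 ≈ 732.0 → 732 mm
Long side: √(1114 · 962) = √1071668 ≈ 1035.2 → 1035 mm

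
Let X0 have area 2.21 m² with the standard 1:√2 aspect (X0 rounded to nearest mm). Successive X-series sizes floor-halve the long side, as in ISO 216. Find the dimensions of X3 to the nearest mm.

Let X0's short side be w mm. w · w√2 = 2.21 m² = 2,210,000 mm², so w ≈ 1250.1 mm and w√2 ≈ 1767.9 mm → X0 = 1250 × 1768 mm.
X1: ⌊1768/2⌋ × 1250 = 884 × 1250 mm
X2: ⌊1250/2⌋ × 884 = 625 × 884 mm
X3: ⌊884/2⌋ × 625 = 442 × 625 mm

442 × 625 mm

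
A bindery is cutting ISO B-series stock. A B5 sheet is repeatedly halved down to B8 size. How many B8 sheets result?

Each ISO step halves the sheet: 1 × B5 → 2 × B6 → 4 × B7 → 8 × B8
From B5 to B8 is 3 halving steps: 2^3 = 8.

8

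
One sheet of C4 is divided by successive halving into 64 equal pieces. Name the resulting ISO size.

C10

64 = 2^6, so 6 halving steps.
C4 → C5 → … → C10 after 6 steps.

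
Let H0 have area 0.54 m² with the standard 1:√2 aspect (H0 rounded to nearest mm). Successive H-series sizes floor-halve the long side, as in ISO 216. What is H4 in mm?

Let H0's short side be w mm. w · w√2 = 0.54 m² = 540,000 mm², so w ≈ 617.9 mm and w√2 ≈ 873.9 mm → H0 = 618 × 874 mm.
H1: ⌊874/2⌋ × 618 = 437 × 618 mm
H2: ⌊618/2⌋ × 437 = 309 × 437 mm
H3: ⌊437/2⌋ × 309 = 218 × 309 mm
H4: ⌊309/2⌋ × 218 = 154 × 218 mm

154 × 218 mm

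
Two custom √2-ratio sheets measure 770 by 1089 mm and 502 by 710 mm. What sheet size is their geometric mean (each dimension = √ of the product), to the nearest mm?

622 × 879 mm

Short side: √(770 · 502) = √386540 ≈ 621.7 → 622 mm
Long side: √(1089 · 710) = √773190 ≈ 879.3 → 879 mm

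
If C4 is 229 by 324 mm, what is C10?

28 × 40 mm

C5: ⌊324/2⌋ × 229 = 162 × 229 mm
C6: ⌊229/2⌋ × 162 = 114 × 162 mm
C7: ⌊162/2⌋ × 114 = 81 × 114 mm
C8: ⌊114/2⌋ × 81 = 57 × 81 mm
C9: ⌊81/2⌋ × 57 = 40 × 57 mm
C10: ⌊57/2⌋ × 40 = 28 × 40 mm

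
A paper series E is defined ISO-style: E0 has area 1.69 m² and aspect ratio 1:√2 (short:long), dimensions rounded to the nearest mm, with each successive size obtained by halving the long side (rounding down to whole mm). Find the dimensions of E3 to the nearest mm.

386 × 546 mm

Let E0's short side be w mm. w · w√2 = 1.69 m² = 1,690,000 mm², so w ≈ 1093.2 mm and w√2 ≈ 1546.0 mm → E0 = 1093 × 1546 mm.
E1: ⌊1546/2⌋ × 1093 = 773 × 1093 mm
E2: ⌊1093/2⌋ × 773 = 546 × 773 mm
E3: ⌊773/2⌋ × 546 = 386 × 546 mm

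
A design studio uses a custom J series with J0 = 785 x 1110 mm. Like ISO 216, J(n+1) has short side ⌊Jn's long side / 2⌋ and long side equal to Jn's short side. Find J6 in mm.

98 × 138 mm

J1: ⌊1110/2⌋ × 785 = 555 × 785 mm
J2: ⌊785/2⌋ × 555 = 392 × 555 mm
J3: ⌊555/2⌋ × 392 = 277 × 392 mm
J4: ⌊392/2⌋ × 277 = 196 × 277 mm
J5: ⌊277/2⌋ × 196 = 138 × 196 mm
J6: ⌊196/2⌋ × 138 = 98 × 138 mm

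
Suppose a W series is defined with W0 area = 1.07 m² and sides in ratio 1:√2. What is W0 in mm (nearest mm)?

870 × 1230 mm

Let the short side be w mm. Then w · w√2 = 1.07 m² = 1,070,000 mm².
w² = 1,070,000/√2, so w ≈ 869.8 mm; long side = w√2 ≈ 1230.1 mm.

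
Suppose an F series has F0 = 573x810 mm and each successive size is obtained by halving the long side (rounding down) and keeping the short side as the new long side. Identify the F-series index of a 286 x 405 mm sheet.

F2

F0: 573 × 810 mm
F1: 405 × 573 mm
F2: 286 × 405 mm
F3: 202 × 286 mm
→ matches F2.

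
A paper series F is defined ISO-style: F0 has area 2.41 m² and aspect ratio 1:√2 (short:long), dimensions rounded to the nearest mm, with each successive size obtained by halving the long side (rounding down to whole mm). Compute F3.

461 × 652 mm

Let F0's short side be w mm. w · w√2 = 2.41 m² = 2,410,000 mm², so w ≈ 1305.4 mm and w√2 ≈ 1846.1 mm → F0 = 1305 × 1846 mm.
F1: ⌊1846/2⌋ × 1305 = 923 × 1305 mm
F2: ⌊1305/2⌋ × 923 = 652 × 923 mm
F3: ⌊923/2⌋ × 652 = 461 × 652 mm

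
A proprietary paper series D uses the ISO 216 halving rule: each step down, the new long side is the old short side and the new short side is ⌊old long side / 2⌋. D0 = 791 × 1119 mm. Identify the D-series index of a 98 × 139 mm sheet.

D0: 791 × 1119 mm
D1: 559 × 791 mm
D2: 395 × 559 mm
D3: 279 × 395 mm
D4: 197 × 279 mm
D5: 139 × 197 mm
D6: 98 × 139 mm
D7: 69 × 98 mm
→ matches D6.

D6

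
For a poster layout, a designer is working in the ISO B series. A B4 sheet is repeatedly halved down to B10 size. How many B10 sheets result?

Each ISO step halves the sheet: 1 × B4 → 2 × B5 → 4 × B6 → 8 × B7 → …
From B4 to B10 is 6 halving steps: 2^6 = 64.

64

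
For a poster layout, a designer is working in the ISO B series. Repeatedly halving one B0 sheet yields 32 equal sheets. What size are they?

32 = 2^5, so 5 halving steps.
B0 → B1 → … → B5 after 5 steps.

B5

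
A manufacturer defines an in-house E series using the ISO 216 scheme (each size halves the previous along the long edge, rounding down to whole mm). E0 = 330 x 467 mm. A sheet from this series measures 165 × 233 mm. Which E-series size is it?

E0: 330 × 467 mm
E1: 233 × 330 mm
E2: 165 × 233 mm
E3: 116 × 165 mm
→ matches E2.

E2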